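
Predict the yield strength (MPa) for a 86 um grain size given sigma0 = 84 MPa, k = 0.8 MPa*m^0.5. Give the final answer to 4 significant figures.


sigma_y = sigma0 + k / sqrt(d)
d = 86 um = 8.6e-05 m
sigma_y = 84 + 0.8 / sqrt(8.6e-05)
sigma_y = 170.3 MPa


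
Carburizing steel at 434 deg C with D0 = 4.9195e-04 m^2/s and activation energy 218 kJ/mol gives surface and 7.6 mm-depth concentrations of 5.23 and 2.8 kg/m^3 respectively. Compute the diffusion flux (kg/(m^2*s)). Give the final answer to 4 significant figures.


Step 1: D = D0 * exp(-Qd/(R*T))
T = 434 + 273.15 = 707.15 K
D = 4.9195e-04 * exp(-218e3 / (8.314 * 707.15)) = 3.87668e-20 m^2/s
Step 2: J = D * (C1 - C2) / dx
J = 3.87668e-20 * (5.23 - 2.8) / 7.6e-03
J = 1.24e-17 kg/(m^2*s)


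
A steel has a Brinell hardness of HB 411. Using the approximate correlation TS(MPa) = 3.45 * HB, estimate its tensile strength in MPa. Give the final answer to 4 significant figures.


TS (MPa) = 3.45 * HB
TS = 3.45 * 411
TS = 1418 MPa


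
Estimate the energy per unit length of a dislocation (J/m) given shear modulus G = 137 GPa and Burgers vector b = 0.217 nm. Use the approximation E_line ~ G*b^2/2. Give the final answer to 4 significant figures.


E = G*b^2/2
b = 0.217 nm = 2.17e-10 m
G = 137 GPa = 1.37e+11 Pa
E = 0.5 * 1.37e+11 * (2.17e-10)^2
E = 3.226e-09 J/m


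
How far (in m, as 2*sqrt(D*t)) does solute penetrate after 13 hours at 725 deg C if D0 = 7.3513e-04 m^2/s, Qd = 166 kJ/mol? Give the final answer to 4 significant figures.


Step 1: D = D0 * exp(-Qd/(R*T))
T = 998.15 K
D = 7.3513e-04 * exp(-166e3 / (8.314 * 998.15)) = 1.51018e-12 m^2/s
Step 2: L = 2*sqrt(D*t)
t = 13 h = 46800 s
L = 2*sqrt(1.51018e-12 * 46800) = 5.317e-04 m


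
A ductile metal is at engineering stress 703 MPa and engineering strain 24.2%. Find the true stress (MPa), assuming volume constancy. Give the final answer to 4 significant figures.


sigma_true = sigma_eng * (1 + epsilon_eng)
sigma_true = 703 * (1 + 0.242)
sigma_true = 873.1 MPa


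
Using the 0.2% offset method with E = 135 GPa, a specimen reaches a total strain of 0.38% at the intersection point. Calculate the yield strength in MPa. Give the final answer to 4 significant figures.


Offset strain = 0.002
Elastic strain at yield = total_strain - offset = 3.8e-03 - 0.002 = 1.8e-03
sigma_y = E * elastic_strain = 135000 * 1.8e-03
sigma_y = 243 MPa


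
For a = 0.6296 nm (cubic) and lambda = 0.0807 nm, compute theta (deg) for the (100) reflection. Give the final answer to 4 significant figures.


d = a / sqrt(h^2+k^2+l^2)
d = 0.6296 / sqrt(1) = 0.6296 nm
lambda = 2*d*sin(theta)  =>  sin(theta) = lambda / (2*d)
sin(theta) = 0.0807 / (2 * 0.6296) = 0.0640883
theta = 3.675 deg


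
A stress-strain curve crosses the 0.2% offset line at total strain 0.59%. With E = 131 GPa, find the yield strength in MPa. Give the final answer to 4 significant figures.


Offset strain = 0.002
Elastic strain at yield = total_strain - offset = 5.9e-03 - 0.002 = 3.9e-03
sigma_y = E * elastic_strain = 131000 * 3.9e-03
sigma_y = 510.9 MPa


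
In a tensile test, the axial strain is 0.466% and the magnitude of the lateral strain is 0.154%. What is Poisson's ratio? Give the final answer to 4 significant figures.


nu = -epsilon_lat / epsilon_axial
Lateral strain is contraction (negative), so using magnitudes:
nu = 0.154 / 0.466
nu = 0.3305


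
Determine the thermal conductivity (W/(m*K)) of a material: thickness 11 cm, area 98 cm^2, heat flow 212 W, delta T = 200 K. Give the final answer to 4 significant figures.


k = Q*L / (A*dT)
L = 0.11 m, A = 9.8e-03 m^2
k = 212 * 0.11 / (9.8e-03 * 200)
k = 11.9 W/(m*K)


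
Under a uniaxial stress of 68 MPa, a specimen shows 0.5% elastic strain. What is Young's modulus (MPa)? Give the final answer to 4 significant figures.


E = sigma / epsilon
epsilon = 0.5% = 5e-03
E = 68 / 5e-03
E = 13600 MPa


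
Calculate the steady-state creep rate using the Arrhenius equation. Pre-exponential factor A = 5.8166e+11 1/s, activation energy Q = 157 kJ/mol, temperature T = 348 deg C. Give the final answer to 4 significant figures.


rate = A * exp(-Q / (R*T))
T = 348 + 273.15 = 621.15 K
rate = 5.8166e+11 * exp(-157e3 / (8.314 * 621.15))
rate = 0.03644 1/s


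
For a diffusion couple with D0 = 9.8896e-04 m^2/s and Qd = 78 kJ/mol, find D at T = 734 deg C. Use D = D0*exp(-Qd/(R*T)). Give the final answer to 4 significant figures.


D = D0 * exp(-Qd / (R*T))
T = 1007.15 K
D = 9.8896e-04 * exp(-78e3 / (8.314 * 1007.15))
D = 8.905e-08 m^2/s


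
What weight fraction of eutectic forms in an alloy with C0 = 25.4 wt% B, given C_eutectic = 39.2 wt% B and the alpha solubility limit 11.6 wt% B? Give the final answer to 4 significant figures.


f_primary = (C_e - C0) / (C_e - C_alpha_max)
f_primary = (39.2 - 25.4) / (39.2 - 11.6)
f_primary = 0.5
f_eutectic = 1 - 0.5 = 0.5


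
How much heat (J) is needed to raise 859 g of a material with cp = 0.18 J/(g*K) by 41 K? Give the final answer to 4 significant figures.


Q = m * cp * dT
Q = 859 * 0.18 * 41
Q = 6339 J


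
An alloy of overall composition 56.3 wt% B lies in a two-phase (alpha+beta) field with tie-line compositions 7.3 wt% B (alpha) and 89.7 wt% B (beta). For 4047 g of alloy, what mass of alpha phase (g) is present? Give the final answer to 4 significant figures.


f_alpha = (C_beta - C0) / (C_beta - C_alpha)
f_alpha = (89.7 - 56.3) / (89.7 - 7.3) = 0.40534
m_alpha = f_alpha * m_total = 0.40534 * 4047 = 1640 g


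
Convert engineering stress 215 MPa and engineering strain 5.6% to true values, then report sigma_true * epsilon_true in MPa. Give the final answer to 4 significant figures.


sigma_true = sigma_eng * (1 + epsilon_eng)
sigma_true = 215 * (1 + 0.056) = 227.04 MPa
epsilon_true = ln(1 + epsilon_eng)
epsilon_true = ln(1 + 0.056) = 0.0544882
sigma_true * epsilon_true = 227.04 * 0.0544882 = 12.37 MPa


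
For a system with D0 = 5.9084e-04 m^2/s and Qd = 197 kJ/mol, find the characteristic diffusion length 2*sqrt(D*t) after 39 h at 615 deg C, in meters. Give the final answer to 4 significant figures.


Step 1: D = D0 * exp(-Qd/(R*T))
T = 888.15 K
D = 5.9084e-04 * exp(-197e3 / (8.314 * 888.15)) = 1.5308e-15 m^2/s
Step 2: L = 2*sqrt(D*t)
t = 39 h = 140400 s
L = 2*sqrt(1.5308e-15 * 140400) = 2.932e-05 m


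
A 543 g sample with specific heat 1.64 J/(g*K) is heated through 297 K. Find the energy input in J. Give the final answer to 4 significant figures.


Q = m * cp * dT
Q = 543 * 1.64 * 297
Q = 264500 J


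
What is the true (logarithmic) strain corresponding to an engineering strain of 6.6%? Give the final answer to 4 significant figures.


epsilon_true = ln(1 + epsilon_eng)
epsilon_true = ln(1 + 0.066)
epsilon_true = 0.06391


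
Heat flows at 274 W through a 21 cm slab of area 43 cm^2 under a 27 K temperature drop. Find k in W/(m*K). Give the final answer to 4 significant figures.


k = Q*L / (A*dT)
L = 0.21 m, A = 4.3e-03 m^2
k = 274 * 0.21 / (4.3e-03 * 27)
k = 495.6 W/(m*K)


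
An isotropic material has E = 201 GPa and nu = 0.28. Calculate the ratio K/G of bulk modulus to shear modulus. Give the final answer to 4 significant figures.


G = E / (2*(1+nu))
G = 201 / (2*(1+0.28)) = 78.5156 GPa
K = E / (3*(1-2*nu))
K = 201 / (3*(1-2*0.28)) = 152.273 GPa
K/G = 152.273 / 78.5156 = 1.939


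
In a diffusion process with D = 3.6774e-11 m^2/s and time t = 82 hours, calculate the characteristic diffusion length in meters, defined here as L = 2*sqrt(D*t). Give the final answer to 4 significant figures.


t = 82 hr = 295200 s
Diffusion length = 2*sqrt(D*t)
= 2*sqrt(3.6774e-11 * 295200)
= 6.59e-03 m


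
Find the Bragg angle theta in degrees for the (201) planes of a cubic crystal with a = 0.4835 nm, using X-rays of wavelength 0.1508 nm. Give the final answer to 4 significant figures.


d = a / sqrt(h^2+k^2+l^2)
d = 0.4835 / sqrt(5) = 0.216228 nm
lambda = 2*d*sin(theta)  =>  sin(theta) = lambda / (2*d)
sin(theta) = 0.1508 / (2 * 0.216228) = 0.348706
theta = 20.41 deg


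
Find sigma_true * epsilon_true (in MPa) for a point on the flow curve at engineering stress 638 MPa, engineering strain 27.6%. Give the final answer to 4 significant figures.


sigma_true = sigma_eng * (1 + epsilon_eng)
sigma_true = 638 * (1 + 0.276) = 814.088 MPa
epsilon_true = ln(1 + epsilon_eng)
epsilon_true = ln(1 + 0.276) = 0.24373
sigma_true * epsilon_true = 814.088 * 0.24373 = 198.4 MPa


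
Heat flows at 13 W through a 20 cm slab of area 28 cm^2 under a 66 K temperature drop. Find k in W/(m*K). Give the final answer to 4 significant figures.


k = Q*L / (A*dT)
L = 0.2 m, A = 2.8e-03 m^2
k = 13 * 0.2 / (2.8e-03 * 66)
k = 14.07 W/(m*K)


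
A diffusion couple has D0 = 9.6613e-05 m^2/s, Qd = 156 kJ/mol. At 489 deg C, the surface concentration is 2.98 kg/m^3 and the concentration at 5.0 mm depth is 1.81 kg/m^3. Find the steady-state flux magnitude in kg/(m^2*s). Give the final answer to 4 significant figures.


Step 1: D = D0 * exp(-Qd/(R*T))
T = 489 + 273.15 = 762.15 K
D = 9.6613e-05 * exp(-156e3 / (8.314 * 762.15)) = 1.96358e-15 m^2/s
Step 2: J = D * (C1 - C2) / dx
J = 1.96358e-15 * (2.98 - 1.81) / 5e-03
J = 4.595e-13 kg/(m^2*s)


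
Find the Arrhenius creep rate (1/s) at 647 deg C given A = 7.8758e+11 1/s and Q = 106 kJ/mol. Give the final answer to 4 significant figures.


rate = A * exp(-Q / (R*T))
T = 647 + 273.15 = 920.15 K
rate = 7.8758e+11 * exp(-106e3 / (8.314 * 920.15))
rate = 756300 1/s


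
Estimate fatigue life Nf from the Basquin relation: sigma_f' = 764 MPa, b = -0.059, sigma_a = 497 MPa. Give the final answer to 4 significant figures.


sigma_a = sigma_f' * (2*Nf)^b
2*Nf = (sigma_a / sigma_f')^(1/b)
2*Nf = (497 / 764)^(1/-0.059)
2*Nf = 1462.29
Nf = 731.1 cycles


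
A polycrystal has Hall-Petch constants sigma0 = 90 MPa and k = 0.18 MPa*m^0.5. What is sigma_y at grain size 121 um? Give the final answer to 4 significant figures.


sigma_y = sigma0 + k / sqrt(d)
d = 121 um = 1.21e-04 m
sigma_y = 90 + 0.18 / sqrt(1.21e-04)
sigma_y = 106.4 MPa


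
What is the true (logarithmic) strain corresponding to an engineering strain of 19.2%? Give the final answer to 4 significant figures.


epsilon_true = ln(1 + epsilon_eng)
epsilon_true = ln(1 + 0.192)
epsilon_true = 0.1756


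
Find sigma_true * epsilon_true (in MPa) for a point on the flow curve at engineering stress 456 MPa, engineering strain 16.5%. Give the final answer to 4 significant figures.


sigma_true = sigma_eng * (1 + epsilon_eng)
sigma_true = 456 * (1 + 0.165) = 531.24 MPa
epsilon_true = ln(1 + epsilon_eng)
epsilon_true = ln(1 + 0.165) = 0.152721
sigma_true * epsilon_true = 531.24 * 0.152721 = 81.13 MPa


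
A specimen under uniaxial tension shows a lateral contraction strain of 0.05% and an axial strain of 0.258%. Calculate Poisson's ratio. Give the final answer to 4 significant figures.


nu = -epsilon_lat / epsilon_axial
Lateral strain is contraction (negative), so using magnitudes:
nu = 0.05 / 0.258
nu = 0.1938


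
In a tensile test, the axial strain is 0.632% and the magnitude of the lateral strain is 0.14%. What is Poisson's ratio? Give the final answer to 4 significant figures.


nu = -epsilon_lat / epsilon_axial
Lateral strain is contraction (negative), so using magnitudes:
nu = 0.14 / 0.632
nu = 0.2215


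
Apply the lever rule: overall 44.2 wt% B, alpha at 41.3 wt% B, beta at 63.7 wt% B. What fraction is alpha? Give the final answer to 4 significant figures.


f_alpha = (C_beta - C0) / (C_beta - C_alpha)
f_alpha = (63.7 - 44.2) / (63.7 - 41.3)
f_alpha = 0.8705


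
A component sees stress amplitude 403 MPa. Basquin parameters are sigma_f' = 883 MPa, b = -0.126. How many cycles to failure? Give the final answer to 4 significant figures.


sigma_a = sigma_f' * (2*Nf)^b
2*Nf = (sigma_a / sigma_f')^(1/b)
2*Nf = (403 / 883)^(1/-0.126)
2*Nf = 505.378
Nf = 252.7 cycles


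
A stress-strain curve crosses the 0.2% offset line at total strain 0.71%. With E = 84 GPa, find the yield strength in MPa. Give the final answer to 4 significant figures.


Offset strain = 0.002
Elastic strain at yield = total_strain - offset = 7.1e-03 - 0.002 = 5.1e-03
sigma_y = E * elastic_strain = 84000 * 5.1e-03
sigma_y = 428.4 MPa


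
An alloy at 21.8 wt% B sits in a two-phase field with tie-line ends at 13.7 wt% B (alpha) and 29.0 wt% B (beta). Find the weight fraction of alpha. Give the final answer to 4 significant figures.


f_alpha = (C_beta - C0) / (C_beta - C_alpha)
f_alpha = (29.0 - 21.8) / (29.0 - 13.7)
f_alpha = 0.4706


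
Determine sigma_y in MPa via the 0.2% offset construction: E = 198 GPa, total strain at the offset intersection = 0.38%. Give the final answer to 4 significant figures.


Offset strain = 0.002
Elastic strain at yield = total_strain - offset = 3.8e-03 - 0.002 = 1.8e-03
sigma_y = E * elastic_strain = 198000 * 1.8e-03
sigma_y = 356.4 MPa


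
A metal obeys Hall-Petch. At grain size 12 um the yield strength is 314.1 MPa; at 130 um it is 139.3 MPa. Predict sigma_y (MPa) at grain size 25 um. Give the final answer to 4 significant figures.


sigma_y = sigma0 + k / sqrt(d)
1/sqrt(d1) = 1/sqrt(1.2e-05) = 288.675;  1/sqrt(d2) = 87.7058
k = (sigma1 - sigma2) / (1/sqrt(d1) - 1/sqrt(d2)) = (314.1 - 139.3) / (288.675 - 87.7058) = 0.869784 MPa*m^0.5
sigma0 = sigma1 - k/sqrt(d1) = 314.1 - 0.869784*288.675 = 63.0149 MPa
sigma_y(d3) = 63.0149 + 0.869784 / sqrt(2.5e-05) = 237 MPa


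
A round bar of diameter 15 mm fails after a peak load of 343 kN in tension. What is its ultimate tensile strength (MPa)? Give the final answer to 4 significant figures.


A0 = pi*(d/2)^2 = pi*(15/2)^2 = 176.715 mm^2
UTS = F_max / A0 = 343*1000 / 176.715
UTS = 1941 MPa


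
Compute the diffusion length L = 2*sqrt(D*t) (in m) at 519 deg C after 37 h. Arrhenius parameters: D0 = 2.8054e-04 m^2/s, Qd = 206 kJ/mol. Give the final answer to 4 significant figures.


Step 1: D = D0 * exp(-Qd/(R*T))
T = 792.15 K
D = 2.8054e-04 * exp(-206e3 / (8.314 * 792.15)) = 7.30793e-18 m^2/s
Step 2: L = 2*sqrt(D*t)
t = 37 h = 133200 s
L = 2*sqrt(7.30793e-18 * 133200) = 1.973e-06 m


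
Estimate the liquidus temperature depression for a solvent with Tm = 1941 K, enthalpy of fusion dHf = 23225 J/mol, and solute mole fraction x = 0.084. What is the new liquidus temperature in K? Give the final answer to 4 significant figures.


dT = R*Tm^2*x / dHf
dT = 8.314 * 1941^2 * 0.084 / 23225
dT = 113.288 K
T_new = 1941 - 113.288 = 1828 K


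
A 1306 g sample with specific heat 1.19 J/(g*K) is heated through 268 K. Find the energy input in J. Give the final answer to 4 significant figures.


Q = m * cp * dT
Q = 1306 * 1.19 * 268
Q = 416500 J


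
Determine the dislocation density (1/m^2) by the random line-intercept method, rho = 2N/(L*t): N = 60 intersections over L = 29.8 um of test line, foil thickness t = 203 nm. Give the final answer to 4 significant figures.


rho = 2N / (L * t)
L = 29.8 um = 2.98e-05 m, t = 203 nm = 2.03e-07 m
rho = 2 * 60 / (2.98e-05 * 2.03e-07)
rho = 1.984e+13 1/m^2


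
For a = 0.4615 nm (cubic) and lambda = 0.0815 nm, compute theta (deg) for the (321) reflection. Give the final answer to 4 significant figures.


d = a / sqrt(h^2+k^2+l^2)
d = 0.4615 / sqrt(14) = 0.123341 nm
lambda = 2*d*sin(theta)  =>  sin(theta) = lambda / (2*d)
sin(theta) = 0.0815 / (2 * 0.123341) = 0.330385
theta = 19.29 deg


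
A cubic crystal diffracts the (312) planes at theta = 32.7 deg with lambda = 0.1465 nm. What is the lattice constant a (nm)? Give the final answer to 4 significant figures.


d = lambda / (2*sin(theta))
d = 0.1465 / (2*sin(32.7 deg))
d = 0.135588 nm
a = d * sqrt(h^2+k^2+l^2) = 0.135588 * sqrt(14)
a = 0.5073 nm


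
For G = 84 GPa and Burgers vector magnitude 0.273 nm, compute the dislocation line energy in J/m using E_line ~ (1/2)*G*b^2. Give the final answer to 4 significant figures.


E = G*b^2/2
b = 0.273 nm = 2.73e-10 m
G = 84 GPa = 8.4e+10 Pa
E = 0.5 * 8.4e+10 * (2.73e-10)^2
E = 3.13e-09 J/m


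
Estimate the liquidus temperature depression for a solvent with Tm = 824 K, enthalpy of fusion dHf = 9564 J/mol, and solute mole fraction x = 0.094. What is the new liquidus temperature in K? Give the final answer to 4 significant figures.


dT = R*Tm^2*x / dHf
dT = 8.314 * 824^2 * 0.094 / 9564
dT = 55.4821 K
T_new = 824 - 55.4821 = 768.5 K


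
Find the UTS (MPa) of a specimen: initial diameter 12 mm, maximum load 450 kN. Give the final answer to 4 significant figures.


A0 = pi*(d/2)^2 = pi*(12/2)^2 = 113.097 mm^2
UTS = F_max / A0 = 450*1000 / 113.097
UTS = 3979 MPa


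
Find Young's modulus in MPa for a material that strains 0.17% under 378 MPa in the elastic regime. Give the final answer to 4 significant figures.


E = sigma / epsilon
epsilon = 0.17% = 1.7e-03
E = 378 / 1.7e-03
E = 222400 MPa


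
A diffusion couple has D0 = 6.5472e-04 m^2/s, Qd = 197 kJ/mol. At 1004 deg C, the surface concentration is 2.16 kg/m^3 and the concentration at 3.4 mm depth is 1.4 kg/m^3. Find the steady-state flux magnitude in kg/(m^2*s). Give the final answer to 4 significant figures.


Step 1: D = D0 * exp(-Qd/(R*T))
T = 1004 + 273.15 = 1277.15 K
D = 6.5472e-04 * exp(-197e3 / (8.314 * 1277.15)) = 5.73571e-12 m^2/s
Step 2: J = D * (C1 - C2) / dx
J = 5.73571e-12 * (2.16 - 1.4) / 3.4e-03
J = 1.282e-09 kg/(m^2*s)


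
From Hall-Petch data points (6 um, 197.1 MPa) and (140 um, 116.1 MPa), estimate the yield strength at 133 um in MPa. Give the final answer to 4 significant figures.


sigma_y = sigma0 + k / sqrt(d)
1/sqrt(d1) = 1/sqrt(6e-06) = 408.248;  1/sqrt(d2) = 84.5154
k = (sigma1 - sigma2) / (1/sqrt(d1) - 1/sqrt(d2)) = (197.1 - 116.1) / (408.248 - 84.5154) = 0.250206 MPa*m^0.5
sigma0 = sigma1 - k/sqrt(d1) = 197.1 - 0.250206*408.248 = 94.9537 MPa
sigma_y(d3) = 94.9537 + 0.250206 / sqrt(1.33e-04) = 116.6 MPa


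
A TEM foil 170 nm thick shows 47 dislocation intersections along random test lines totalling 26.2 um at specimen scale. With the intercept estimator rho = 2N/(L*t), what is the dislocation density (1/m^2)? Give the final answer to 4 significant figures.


rho = 2N / (L * t)
L = 26.2 um = 2.62e-05 m, t = 170 nm = 1.7e-07 m
rho = 2 * 47 / (2.62e-05 * 1.7e-07)
rho = 2.11e+13 1/m^2


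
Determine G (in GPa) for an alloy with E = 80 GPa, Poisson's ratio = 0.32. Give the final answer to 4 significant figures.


G = E / (2*(1+nu))
G = 80 / (2*(1+0.32))
G = 30.3 GPa


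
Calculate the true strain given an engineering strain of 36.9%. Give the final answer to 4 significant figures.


epsilon_true = ln(1 + epsilon_eng)
epsilon_true = ln(1 + 0.369)
epsilon_true = 0.3141


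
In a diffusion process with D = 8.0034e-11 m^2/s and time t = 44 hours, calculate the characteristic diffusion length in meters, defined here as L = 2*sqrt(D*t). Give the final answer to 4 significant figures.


t = 44 hr = 158400 s
Diffusion length = 2*sqrt(D*t)
= 2*sqrt(8.0034e-11 * 158400)
= 7.121e-03 m


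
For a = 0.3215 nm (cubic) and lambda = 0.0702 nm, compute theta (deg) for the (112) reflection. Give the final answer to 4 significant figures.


d = a / sqrt(h^2+k^2+l^2)
d = 0.3215 / sqrt(6) = 0.131252 nm
lambda = 2*d*sin(theta)  =>  sin(theta) = lambda / (2*d)
sin(theta) = 0.0702 / (2 * 0.131252) = 0.267425
theta = 15.51 deg


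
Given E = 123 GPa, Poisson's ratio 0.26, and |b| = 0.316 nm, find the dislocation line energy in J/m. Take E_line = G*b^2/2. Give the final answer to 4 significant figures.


Step 1: G = E / (2*(1+nu))
G = 123 / (2*(1+0.26)) = 48.8095 GPa = 4.88095e+10 Pa
Step 2: E_line = G*b^2/2
b = 0.316 nm = 3.16e-10 m
E_line = 0.5 * 4.88095e+10 * (3.16e-10)^2 = 2.437e-09 J/m


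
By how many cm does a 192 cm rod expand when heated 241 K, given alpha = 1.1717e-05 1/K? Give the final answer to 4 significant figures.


dL = L0 * alpha * dT
dL = 192 * 1.1717e-05 * 241
dL = 0.5422 cm


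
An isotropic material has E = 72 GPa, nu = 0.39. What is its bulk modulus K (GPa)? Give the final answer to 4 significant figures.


K = E / (3*(1-2*nu))
K = 72 / (3*(1-2*0.39))
K = 109.1 GPa


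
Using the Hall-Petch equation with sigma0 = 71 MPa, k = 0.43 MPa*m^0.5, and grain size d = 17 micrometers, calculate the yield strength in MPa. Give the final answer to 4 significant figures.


sigma_y = sigma0 + k / sqrt(d)
d = 17 um = 1.7e-05 m
sigma_y = 71 + 0.43 / sqrt(1.7e-05)
sigma_y = 175.3 MPa


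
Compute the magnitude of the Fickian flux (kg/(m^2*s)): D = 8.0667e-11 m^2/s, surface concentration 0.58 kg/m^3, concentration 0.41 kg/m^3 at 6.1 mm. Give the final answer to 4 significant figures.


J = -D * (dC/dx) = D * (C1 - C2) / dx
J = 8.0667e-11 * (0.58 - 0.41) / 6.1e-03
J = 2.248e-09 kg/(m^2*s)


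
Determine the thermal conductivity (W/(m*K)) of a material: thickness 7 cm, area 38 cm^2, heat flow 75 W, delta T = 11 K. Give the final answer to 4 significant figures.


k = Q*L / (A*dT)
L = 0.07 m, A = 3.8e-03 m^2
k = 75 * 0.07 / (3.8e-03 * 11)
k = 125.6 W/(m*K)


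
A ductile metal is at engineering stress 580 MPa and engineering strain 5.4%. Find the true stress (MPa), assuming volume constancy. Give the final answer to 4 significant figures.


sigma_true = sigma_eng * (1 + epsilon_eng)
sigma_true = 580 * (1 + 0.054)
sigma_true = 611.3 MPa


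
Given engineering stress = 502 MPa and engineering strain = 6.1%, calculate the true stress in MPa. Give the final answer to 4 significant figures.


sigma_true = sigma_eng * (1 + epsilon_eng)
sigma_true = 502 * (1 + 0.061)
sigma_true = 532.6 MPa


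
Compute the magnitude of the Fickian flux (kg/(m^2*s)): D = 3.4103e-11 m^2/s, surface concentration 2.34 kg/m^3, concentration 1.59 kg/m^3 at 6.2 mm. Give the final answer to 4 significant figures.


J = -D * (dC/dx) = D * (C1 - C2) / dx
J = 3.4103e-11 * (2.34 - 1.59) / 6.2e-03
J = 4.125e-09 kg/(m^2*s)


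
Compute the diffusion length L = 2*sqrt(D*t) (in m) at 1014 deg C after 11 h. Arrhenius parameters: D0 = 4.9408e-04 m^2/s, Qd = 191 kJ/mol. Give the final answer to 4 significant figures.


Step 1: D = D0 * exp(-Qd/(R*T))
T = 1287.15 K
D = 4.9408e-04 * exp(-191e3 / (8.314 * 1287.15)) = 8.75844e-12 m^2/s
Step 2: L = 2*sqrt(D*t)
t = 11 h = 39600 s
L = 2*sqrt(8.75844e-12 * 39600) = 1.178e-03 m


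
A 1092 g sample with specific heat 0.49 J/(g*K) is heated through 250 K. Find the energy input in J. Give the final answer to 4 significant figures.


Q = m * cp * dT
Q = 1092 * 0.49 * 250
Q = 133800 J


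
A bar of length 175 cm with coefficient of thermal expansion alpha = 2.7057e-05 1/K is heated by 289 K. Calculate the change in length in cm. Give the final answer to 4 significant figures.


dL = L0 * alpha * dT
dL = 175 * 2.7057e-05 * 289
dL = 1.368 cm


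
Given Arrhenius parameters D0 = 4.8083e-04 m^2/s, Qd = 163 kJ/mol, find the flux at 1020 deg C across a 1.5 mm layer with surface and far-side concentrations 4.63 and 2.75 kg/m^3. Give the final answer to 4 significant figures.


Step 1: D = D0 * exp(-Qd/(R*T))
T = 1020 + 273.15 = 1293.15 K
D = 4.8083e-04 * exp(-163e3 / (8.314 * 1293.15)) = 1.2521e-10 m^2/s
Step 2: J = D * (C1 - C2) / dx
J = 1.2521e-10 * (4.63 - 2.75) / 1.5e-03
J = 1.569e-07 kg/(m^2*s)


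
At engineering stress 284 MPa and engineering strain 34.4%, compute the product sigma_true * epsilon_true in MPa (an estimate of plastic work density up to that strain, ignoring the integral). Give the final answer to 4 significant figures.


sigma_true = sigma_eng * (1 + epsilon_eng)
sigma_true = 284 * (1 + 0.344) = 381.696 MPa
epsilon_true = ln(1 + epsilon_eng)
epsilon_true = ln(1 + 0.344) = 0.29565
sigma_true * epsilon_true = 381.696 * 0.29565 = 112.8 MPa


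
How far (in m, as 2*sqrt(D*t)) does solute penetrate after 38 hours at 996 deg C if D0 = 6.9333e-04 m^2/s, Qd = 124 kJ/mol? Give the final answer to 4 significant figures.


Step 1: D = D0 * exp(-Qd/(R*T))
T = 1269.15 K
D = 6.9333e-04 * exp(-124e3 / (8.314 * 1269.15)) = 5.46091e-09 m^2/s
Step 2: L = 2*sqrt(D*t)
t = 38 h = 136800 s
L = 2*sqrt(5.46091e-09 * 136800) = 0.05466 m


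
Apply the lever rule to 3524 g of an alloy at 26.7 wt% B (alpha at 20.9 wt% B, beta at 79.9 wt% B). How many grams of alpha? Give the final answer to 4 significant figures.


f_alpha = (C_beta - C0) / (C_beta - C_alpha)
f_alpha = (79.9 - 26.7) / (79.9 - 20.9) = 0.901695
m_alpha = f_alpha * m_total = 0.901695 * 3524 = 3178 g


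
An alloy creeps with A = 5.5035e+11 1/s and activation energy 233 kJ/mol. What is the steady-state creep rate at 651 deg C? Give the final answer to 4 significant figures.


rate = A * exp(-Q / (R*T))
T = 651 + 273.15 = 924.15 K
rate = 5.5035e+11 * exp(-233e3 / (8.314 * 924.15))
rate = 0.0372 1/s


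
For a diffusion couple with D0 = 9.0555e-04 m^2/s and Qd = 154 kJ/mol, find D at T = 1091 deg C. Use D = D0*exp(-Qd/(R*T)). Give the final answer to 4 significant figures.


D = D0 * exp(-Qd / (R*T))
T = 1364.15 K
D = 9.0555e-04 * exp(-154e3 / (8.314 * 1364.15))
D = 1.148e-09 m^2/s


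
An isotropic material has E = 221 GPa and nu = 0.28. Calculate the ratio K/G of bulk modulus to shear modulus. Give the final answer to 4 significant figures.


G = E / (2*(1+nu))
G = 221 / (2*(1+0.28)) = 86.3281 GPa
K = E / (3*(1-2*nu))
K = 221 / (3*(1-2*0.28)) = 167.424 GPa
K/G = 167.424 / 86.3281 = 1.939


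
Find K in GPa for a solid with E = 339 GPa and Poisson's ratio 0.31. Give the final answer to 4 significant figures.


K = E / (3*(1-2*nu))
K = 339 / (3*(1-2*0.31))
K = 297.4 GPa


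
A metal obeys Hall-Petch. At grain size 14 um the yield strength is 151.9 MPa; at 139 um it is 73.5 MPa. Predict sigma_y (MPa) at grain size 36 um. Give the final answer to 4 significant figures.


sigma_y = sigma0 + k / sqrt(d)
1/sqrt(d1) = 1/sqrt(1.4e-05) = 267.261;  1/sqrt(d2) = 84.8189
k = (sigma1 - sigma2) / (1/sqrt(d1) - 1/sqrt(d2)) = (151.9 - 73.5) / (267.261 - 84.8189) = 0.429725 MPa*m^0.5
sigma0 = sigma1 - k/sqrt(d1) = 151.9 - 0.429725*267.261 = 37.0512 MPa
sigma_y(d3) = 37.0512 + 0.429725 / sqrt(3.6e-05) = 108.7 MPa


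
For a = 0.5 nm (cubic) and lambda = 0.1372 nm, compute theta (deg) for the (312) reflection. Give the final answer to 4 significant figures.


d = a / sqrt(h^2+k^2+l^2)
d = 0.5 / sqrt(14) = 0.133631 nm
lambda = 2*d*sin(theta)  =>  sin(theta) = lambda / (2*d)
sin(theta) = 0.1372 / (2 * 0.133631) = 0.513355
theta = 30.89 deg


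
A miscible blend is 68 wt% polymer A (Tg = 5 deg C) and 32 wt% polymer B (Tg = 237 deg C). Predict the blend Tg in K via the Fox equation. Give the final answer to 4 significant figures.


1/Tg = w1/Tg1 + w2/Tg2 (in Kelvin)
Tg1 = 278.15 K, Tg2 = 510.15 K
1/Tg = 0.68/278.15 + 0.32/510.15
Tg = 325.5 K


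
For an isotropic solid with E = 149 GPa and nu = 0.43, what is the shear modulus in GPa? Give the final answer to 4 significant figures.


G = E / (2*(1+nu))
G = 149 / (2*(1+0.43))
G = 52.1 GPa


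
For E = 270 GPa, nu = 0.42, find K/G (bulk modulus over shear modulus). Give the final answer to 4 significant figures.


G = E / (2*(1+nu))
G = 270 / (2*(1+0.42)) = 95.0704 GPa
K = E / (3*(1-2*nu))
K = 270 / (3*(1-2*0.42)) = 562.5 GPa
K/G = 562.5 / 95.0704 = 5.917


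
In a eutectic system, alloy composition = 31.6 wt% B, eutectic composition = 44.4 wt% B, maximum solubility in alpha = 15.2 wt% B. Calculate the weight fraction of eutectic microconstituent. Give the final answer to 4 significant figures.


f_primary = (C_e - C0) / (C_e - C_alpha_max)
f_primary = (44.4 - 31.6) / (44.4 - 15.2)
f_primary = 0.438356
f_eutectic = 1 - 0.438356 = 0.5616


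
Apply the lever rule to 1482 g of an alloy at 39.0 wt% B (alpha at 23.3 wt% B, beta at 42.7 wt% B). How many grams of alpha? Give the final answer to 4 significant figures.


f_alpha = (C_beta - C0) / (C_beta - C_alpha)
f_alpha = (42.7 - 39.0) / (42.7 - 23.3) = 0.190722
m_alpha = f_alpha * m_total = 0.190722 * 1482 = 282.6 g


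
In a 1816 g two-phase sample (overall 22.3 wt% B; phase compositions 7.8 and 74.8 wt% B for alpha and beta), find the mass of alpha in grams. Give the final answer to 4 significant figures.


f_alpha = (C_beta - C0) / (C_beta - C_alpha)
f_alpha = (74.8 - 22.3) / (74.8 - 7.8) = 0.783582
m_alpha = f_alpha * m_total = 0.783582 * 1816 = 1423 g


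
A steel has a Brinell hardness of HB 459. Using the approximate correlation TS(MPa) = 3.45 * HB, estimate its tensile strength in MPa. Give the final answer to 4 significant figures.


TS (MPa) = 3.45 * HB
TS = 3.45 * 459
TS = 1584 MPa


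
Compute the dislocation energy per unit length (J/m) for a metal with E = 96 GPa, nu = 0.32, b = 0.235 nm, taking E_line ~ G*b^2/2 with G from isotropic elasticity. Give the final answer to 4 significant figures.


Step 1: G = E / (2*(1+nu))
G = 96 / (2*(1+0.32)) = 36.3636 GPa = 3.63636e+10 Pa
Step 2: E_line = G*b^2/2
b = 0.235 nm = 2.35e-10 m
E_line = 0.5 * 3.63636e+10 * (2.35e-10)^2 = 1.004e-09 J/m


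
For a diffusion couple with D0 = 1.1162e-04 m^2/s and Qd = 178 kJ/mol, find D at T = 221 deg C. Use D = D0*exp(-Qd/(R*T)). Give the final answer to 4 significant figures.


D = D0 * exp(-Qd / (R*T))
T = 494.15 K
D = 1.1162e-04 * exp(-178e3 / (8.314 * 494.15))
D = 1.704e-23 m^2/s


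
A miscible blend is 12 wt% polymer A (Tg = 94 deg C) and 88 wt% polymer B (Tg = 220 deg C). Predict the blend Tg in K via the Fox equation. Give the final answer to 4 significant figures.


1/Tg = w1/Tg1 + w2/Tg2 (in Kelvin)
Tg1 = 367.15 K, Tg2 = 493.15 K
1/Tg = 0.12/367.15 + 0.88/493.15
Tg = 473.6 K


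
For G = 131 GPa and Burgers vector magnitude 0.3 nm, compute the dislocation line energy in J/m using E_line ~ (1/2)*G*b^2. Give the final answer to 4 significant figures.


E = G*b^2/2
b = 0.3 nm = 3e-10 m
G = 131 GPa = 1.31e+11 Pa
E = 0.5 * 1.31e+11 * (3e-10)^2
E = 5.895e-09 J/m


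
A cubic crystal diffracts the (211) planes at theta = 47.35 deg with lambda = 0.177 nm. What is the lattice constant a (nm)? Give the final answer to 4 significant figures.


d = lambda / (2*sin(theta))
d = 0.177 / (2*sin(47.35 deg))
d = 0.120325 nm
a = d * sqrt(h^2+k^2+l^2) = 0.120325 * sqrt(6)
a = 0.2947 nm


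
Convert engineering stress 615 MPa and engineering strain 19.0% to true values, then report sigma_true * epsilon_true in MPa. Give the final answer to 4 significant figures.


sigma_true = sigma_eng * (1 + epsilon_eng)
sigma_true = 615 * (1 + 0.19) = 731.85 MPa
epsilon_true = ln(1 + epsilon_eng)
epsilon_true = ln(1 + 0.19) = 0.173953
sigma_true * epsilon_true = 731.85 * 0.173953 = 127.3 MPa


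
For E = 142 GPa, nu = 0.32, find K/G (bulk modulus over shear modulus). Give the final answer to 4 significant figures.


G = E / (2*(1+nu))
G = 142 / (2*(1+0.32)) = 53.7879 GPa
K = E / (3*(1-2*nu))
K = 142 / (3*(1-2*0.32)) = 131.481 GPa
K/G = 131.481 / 53.7879 = 2.444


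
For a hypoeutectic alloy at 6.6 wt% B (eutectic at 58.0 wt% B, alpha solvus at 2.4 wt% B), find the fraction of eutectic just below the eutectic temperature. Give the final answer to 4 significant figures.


f_primary = (C_e - C0) / (C_e - C_alpha_max)
f_primary = (58.0 - 6.6) / (58.0 - 2.4)
f_primary = 0.92446
f_eutectic = 1 - 0.92446 = 0.07554


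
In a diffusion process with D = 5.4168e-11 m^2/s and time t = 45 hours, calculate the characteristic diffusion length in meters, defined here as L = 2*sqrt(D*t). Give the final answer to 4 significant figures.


t = 45 hr = 162000 s
Diffusion length = 2*sqrt(D*t)
= 2*sqrt(5.4168e-11 * 162000)
= 5.925e-03 m


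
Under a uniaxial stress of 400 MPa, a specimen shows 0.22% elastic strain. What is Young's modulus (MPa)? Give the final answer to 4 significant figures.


E = sigma / epsilon
epsilon = 0.22% = 2.2e-03
E = 400 / 2.2e-03
E = 181800 MPa


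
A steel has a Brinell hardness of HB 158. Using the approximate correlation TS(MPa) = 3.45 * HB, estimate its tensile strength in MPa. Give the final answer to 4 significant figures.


TS (MPa) = 3.45 * HB
TS = 3.45 * 158
TS = 545.1 MPa


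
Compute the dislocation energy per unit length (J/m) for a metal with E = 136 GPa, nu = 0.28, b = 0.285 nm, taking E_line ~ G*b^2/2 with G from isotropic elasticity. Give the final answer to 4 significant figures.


Step 1: G = E / (2*(1+nu))
G = 136 / (2*(1+0.28)) = 53.125 GPa = 5.3125e+10 Pa
Step 2: E_line = G*b^2/2
b = 0.285 nm = 2.85e-10 m
E_line = 0.5 * 5.3125e+10 * (2.85e-10)^2 = 2.158e-09 J/m


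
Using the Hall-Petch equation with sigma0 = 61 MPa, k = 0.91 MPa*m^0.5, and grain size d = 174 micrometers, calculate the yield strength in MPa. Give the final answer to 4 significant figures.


sigma_y = sigma0 + k / sqrt(d)
d = 174 um = 1.74e-04 m
sigma_y = 61 + 0.91 / sqrt(1.74e-04)
sigma_y = 130 MPa


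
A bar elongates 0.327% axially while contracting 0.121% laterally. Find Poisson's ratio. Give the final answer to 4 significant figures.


nu = -epsilon_lat / epsilon_axial
Lateral strain is contraction (negative), so using magnitudes:
nu = 0.121 / 0.327
nu = 0.37


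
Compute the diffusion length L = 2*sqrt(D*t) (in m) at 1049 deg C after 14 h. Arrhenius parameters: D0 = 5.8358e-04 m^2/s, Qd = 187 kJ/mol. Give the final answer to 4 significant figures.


Step 1: D = D0 * exp(-Qd/(R*T))
T = 1322.15 K
D = 5.8358e-04 * exp(-187e3 / (8.314 * 1322.15)) = 2.38759e-11 m^2/s
Step 2: L = 2*sqrt(D*t)
t = 14 h = 50400 s
L = 2*sqrt(2.38759e-11 * 50400) = 2.194e-03 m


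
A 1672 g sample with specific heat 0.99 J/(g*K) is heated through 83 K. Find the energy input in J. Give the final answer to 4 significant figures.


Q = m * cp * dT
Q = 1672 * 0.99 * 83
Q = 137400 J


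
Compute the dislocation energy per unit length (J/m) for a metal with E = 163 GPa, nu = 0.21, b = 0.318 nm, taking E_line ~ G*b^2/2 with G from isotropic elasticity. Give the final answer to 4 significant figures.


Step 1: G = E / (2*(1+nu))
G = 163 / (2*(1+0.21)) = 67.3554 GPa = 6.73554e+10 Pa
Step 2: E_line = G*b^2/2
b = 0.318 nm = 3.18e-10 m
E_line = 0.5 * 6.73554e+10 * (3.18e-10)^2 = 3.406e-09 J/m


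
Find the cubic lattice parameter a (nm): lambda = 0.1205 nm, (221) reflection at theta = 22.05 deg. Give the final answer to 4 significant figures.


d = lambda / (2*sin(theta))
d = 0.1205 / (2*sin(22.05 deg))
d = 0.160489 nm
a = d * sqrt(h^2+k^2+l^2) = 0.160489 * sqrt(9)
a = 0.4815 nm


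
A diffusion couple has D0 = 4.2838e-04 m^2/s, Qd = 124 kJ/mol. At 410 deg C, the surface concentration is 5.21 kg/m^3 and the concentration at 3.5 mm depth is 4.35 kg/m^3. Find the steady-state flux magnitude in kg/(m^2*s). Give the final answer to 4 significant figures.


Step 1: D = D0 * exp(-Qd/(R*T))
T = 410 + 273.15 = 683.15 K
D = 4.2838e-04 * exp(-124e3 / (8.314 * 683.15)) = 1.41341e-13 m^2/s
Step 2: J = D * (C1 - C2) / dx
J = 1.41341e-13 * (5.21 - 4.35) / 3.5e-03
J = 3.473e-11 kg/(m^2*s)


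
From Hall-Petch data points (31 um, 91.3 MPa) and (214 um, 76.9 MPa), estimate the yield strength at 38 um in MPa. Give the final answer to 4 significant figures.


sigma_y = sigma0 + k / sqrt(d)
1/sqrt(d1) = 1/sqrt(3.1e-05) = 179.605;  1/sqrt(d2) = 68.3586
k = (sigma1 - sigma2) / (1/sqrt(d1) - 1/sqrt(d2)) = (91.3 - 76.9) / (179.605 - 68.3586) = 0.129442 MPa*m^0.5
sigma0 = sigma1 - k/sqrt(d1) = 91.3 - 0.129442*179.605 = 68.0515 MPa
sigma_y(d3) = 68.0515 + 0.129442 / sqrt(3.8e-05) = 89.05 MPa


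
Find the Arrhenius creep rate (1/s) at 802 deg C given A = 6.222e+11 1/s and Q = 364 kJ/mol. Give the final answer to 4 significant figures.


rate = A * exp(-Q / (R*T))
T = 802 + 273.15 = 1075.15 K
rate = 6.222e+11 * exp(-364e3 / (8.314 * 1075.15))
rate = 1.285e-06 1/s


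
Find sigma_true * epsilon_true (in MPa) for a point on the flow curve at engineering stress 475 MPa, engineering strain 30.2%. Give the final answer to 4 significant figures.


sigma_true = sigma_eng * (1 + epsilon_eng)
sigma_true = 475 * (1 + 0.302) = 618.45 MPa
epsilon_true = ln(1 + epsilon_eng)
epsilon_true = ln(1 + 0.302) = 0.263902
sigma_true * epsilon_true = 618.45 * 0.263902 = 163.2 MPa


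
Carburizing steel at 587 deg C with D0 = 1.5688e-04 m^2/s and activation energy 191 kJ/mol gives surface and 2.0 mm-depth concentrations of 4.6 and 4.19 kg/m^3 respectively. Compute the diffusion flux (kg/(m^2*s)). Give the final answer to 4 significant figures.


Step 1: D = D0 * exp(-Qd/(R*T))
T = 587 + 273.15 = 860.15 K
D = 1.5688e-04 * exp(-191e3 / (8.314 * 860.15)) = 3.9466e-16 m^2/s
Step 2: J = D * (C1 - C2) / dx
J = 3.9466e-16 * (4.6 - 4.19) / 2e-03
J = 8.091e-14 kg/(m^2*s)


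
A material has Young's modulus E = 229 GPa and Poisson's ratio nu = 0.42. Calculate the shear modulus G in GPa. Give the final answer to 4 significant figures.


G = E / (2*(1+nu))
G = 229 / (2*(1+0.42))
G = 80.63 GPa


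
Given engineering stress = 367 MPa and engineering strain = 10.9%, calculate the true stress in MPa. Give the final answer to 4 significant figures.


sigma_true = sigma_eng * (1 + epsilon_eng)
sigma_true = 367 * (1 + 0.109)
sigma_true = 407 MPa


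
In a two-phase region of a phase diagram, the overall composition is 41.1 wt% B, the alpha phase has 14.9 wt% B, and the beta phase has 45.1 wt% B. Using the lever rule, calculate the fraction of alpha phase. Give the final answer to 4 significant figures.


f_alpha = (C_beta - C0) / (C_beta - C_alpha)
f_alpha = (45.1 - 41.1) / (45.1 - 14.9)
f_alpha = 0.1325


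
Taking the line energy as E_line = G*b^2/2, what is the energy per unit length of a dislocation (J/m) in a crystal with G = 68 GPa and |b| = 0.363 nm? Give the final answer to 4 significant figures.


E = G*b^2/2
b = 0.363 nm = 3.63e-10 m
G = 68 GPa = 6.8e+10 Pa
E = 0.5 * 6.8e+10 * (3.63e-10)^2
E = 4.48e-09 J/m


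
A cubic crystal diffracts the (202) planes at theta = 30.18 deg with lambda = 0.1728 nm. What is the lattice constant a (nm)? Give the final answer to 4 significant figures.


d = lambda / (2*sin(theta))
d = 0.1728 / (2*sin(30.18 deg))
d = 0.171866 nm
a = d * sqrt(h^2+k^2+l^2) = 0.171866 * sqrt(8)
a = 0.4861 nm


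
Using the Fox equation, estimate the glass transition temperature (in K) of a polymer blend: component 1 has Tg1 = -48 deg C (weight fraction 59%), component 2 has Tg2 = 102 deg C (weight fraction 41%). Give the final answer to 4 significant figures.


1/Tg = w1/Tg1 + w2/Tg2 (in Kelvin)
Tg1 = 225.15 K, Tg2 = 375.15 K
1/Tg = 0.59/225.15 + 0.41/375.15
Tg = 269.3 K


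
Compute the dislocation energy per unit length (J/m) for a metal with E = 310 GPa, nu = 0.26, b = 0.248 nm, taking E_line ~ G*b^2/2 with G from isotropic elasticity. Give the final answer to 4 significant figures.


Step 1: G = E / (2*(1+nu))
G = 310 / (2*(1+0.26)) = 123.016 GPa = 1.23016e+11 Pa
Step 2: E_line = G*b^2/2
b = 0.248 nm = 2.48e-10 m
E_line = 0.5 * 1.23016e+11 * (2.48e-10)^2 = 3.783e-09 J/m


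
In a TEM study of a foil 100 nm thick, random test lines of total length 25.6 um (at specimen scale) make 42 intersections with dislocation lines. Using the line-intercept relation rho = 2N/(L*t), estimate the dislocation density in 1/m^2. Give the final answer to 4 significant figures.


rho = 2N / (L * t)
L = 25.6 um = 2.56e-05 m, t = 100 nm = 1e-07 m
rho = 2 * 42 / (2.56e-05 * 1e-07)
rho = 3.281e+13 1/m^2


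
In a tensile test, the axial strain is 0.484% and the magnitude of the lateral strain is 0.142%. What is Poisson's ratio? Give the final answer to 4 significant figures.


nu = -epsilon_lat / epsilon_axial
Lateral strain is contraction (negative), so using magnitudes:
nu = 0.142 / 0.484
nu = 0.2934


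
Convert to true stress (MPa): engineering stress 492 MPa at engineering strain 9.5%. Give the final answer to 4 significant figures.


sigma_true = sigma_eng * (1 + epsilon_eng)
sigma_true = 492 * (1 + 0.095)
sigma_true = 538.7 MPa


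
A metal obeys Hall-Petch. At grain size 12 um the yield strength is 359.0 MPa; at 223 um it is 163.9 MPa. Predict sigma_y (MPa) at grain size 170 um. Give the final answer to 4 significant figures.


sigma_y = sigma0 + k / sqrt(d)
1/sqrt(d1) = 1/sqrt(1.2e-05) = 288.675;  1/sqrt(d2) = 66.965
k = (sigma1 - sigma2) / (1/sqrt(d1) - 1/sqrt(d2)) = (359.0 - 163.9) / (288.675 - 66.965) = 0.879978 MPa*m^0.5
sigma0 = sigma1 - k/sqrt(d1) = 359.0 - 0.879978*288.675 = 104.972 MPa
sigma_y(d3) = 104.972 + 0.879978 / sqrt(1.7e-04) = 172.5 MPa
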